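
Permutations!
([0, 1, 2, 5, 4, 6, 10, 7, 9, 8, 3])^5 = [0, 1, 2, 5, 4, 6, 10, 7, 9, 8, 3]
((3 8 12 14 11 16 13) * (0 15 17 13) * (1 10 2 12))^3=((0 15 17 13 3 8 1 10 2 12 14 11 16))^3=(0 13 1 12 16 17 8 2 11 15 3 10 14)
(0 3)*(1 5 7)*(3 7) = [7, 5, 2, 0, 4, 3, 6, 1] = (0 7 1 5 3)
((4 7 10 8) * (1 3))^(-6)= ((1 3)(4 7 10 8))^(-6)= (4 10)(7 8)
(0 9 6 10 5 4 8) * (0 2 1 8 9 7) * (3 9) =(0 7)(1 8 2)(3 9 6 10 5 4) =[7, 8, 1, 9, 3, 4, 10, 0, 2, 6, 5]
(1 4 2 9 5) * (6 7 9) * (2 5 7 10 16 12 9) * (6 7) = (1 4 5)(2 7)(6 10 16 12 9) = [0, 4, 7, 3, 5, 1, 10, 2, 8, 6, 16, 11, 9, 13, 14, 15, 12]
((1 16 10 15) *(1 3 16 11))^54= ((1 11)(3 16 10 15))^54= (3 10)(15 16)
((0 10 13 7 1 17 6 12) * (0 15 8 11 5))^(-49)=(0 5 11 8 15 12 6 17 1 7 13 10)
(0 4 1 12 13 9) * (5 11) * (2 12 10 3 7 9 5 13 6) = (0 4 1 10 3 7 9)(2 12 6)(5 11 13) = [4, 10, 12, 7, 1, 11, 2, 9, 8, 0, 3, 13, 6, 5]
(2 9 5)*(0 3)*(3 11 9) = (0 11 9 5 2 3) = [11, 1, 3, 0, 4, 2, 6, 7, 8, 5, 10, 9]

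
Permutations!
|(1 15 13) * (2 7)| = 6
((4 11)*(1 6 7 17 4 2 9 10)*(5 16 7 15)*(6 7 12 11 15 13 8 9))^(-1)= ((1 7 17 4 15 5 16 12 11 2 6 13 8 9 10))^(-1)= (1 10 9 8 13 6 2 11 12 16 5 15 4 17 7)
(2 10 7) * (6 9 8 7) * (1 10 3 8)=[0, 10, 3, 8, 4, 5, 9, 2, 7, 1, 6]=(1 10 6 9)(2 3 8 7)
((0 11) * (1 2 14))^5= (0 11)(1 14 2)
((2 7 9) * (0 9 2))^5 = (0 9)(2 7)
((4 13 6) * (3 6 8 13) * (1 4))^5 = ((1 4 3 6)(8 13))^5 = (1 4 3 6)(8 13)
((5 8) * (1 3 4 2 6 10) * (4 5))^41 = (1 3 5 8 4 2 6 10)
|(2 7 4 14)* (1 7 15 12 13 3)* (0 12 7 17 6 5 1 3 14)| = 8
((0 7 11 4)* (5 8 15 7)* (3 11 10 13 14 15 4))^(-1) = (0 4 8 5)(3 11)(7 15 14 13 10)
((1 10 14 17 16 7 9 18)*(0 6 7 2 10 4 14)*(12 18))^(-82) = ((0 6 7 9 12 18 1 4 14 17 16 2 10))^(-82) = (0 17 18 6 16 1 7 2 4 9 10 14 12)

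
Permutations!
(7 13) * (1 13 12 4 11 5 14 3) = (1 13 7 12 4 11 5 14 3) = [0, 13, 2, 1, 11, 14, 6, 12, 8, 9, 10, 5, 4, 7, 3]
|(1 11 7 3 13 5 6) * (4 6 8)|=9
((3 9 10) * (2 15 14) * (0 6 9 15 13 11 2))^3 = ((0 6 9 10 3 15 14)(2 13 11))^3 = (0 10 14 9 15 6 3)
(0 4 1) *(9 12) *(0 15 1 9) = [4, 15, 2, 3, 9, 5, 6, 7, 8, 12, 10, 11, 0, 13, 14, 1] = (0 4 9 12)(1 15)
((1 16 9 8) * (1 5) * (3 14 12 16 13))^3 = ((1 13 3 14 12 16 9 8 5))^3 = (1 14 9)(3 16 5)(8 13 12)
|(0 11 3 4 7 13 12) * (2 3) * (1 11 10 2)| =|(0 10 2 3 4 7 13 12)(1 11)| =8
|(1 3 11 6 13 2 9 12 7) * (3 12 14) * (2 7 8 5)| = 12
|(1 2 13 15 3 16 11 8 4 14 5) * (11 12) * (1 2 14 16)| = |(1 14 5 2 13 15 3)(4 16 12 11 8)| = 35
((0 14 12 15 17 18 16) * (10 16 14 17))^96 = (18)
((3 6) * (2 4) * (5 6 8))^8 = (8)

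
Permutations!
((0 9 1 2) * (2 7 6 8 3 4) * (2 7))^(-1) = (0 2 1 9)(3 8 6 7 4)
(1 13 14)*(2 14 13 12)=[0, 12, 14, 3, 4, 5, 6, 7, 8, 9, 10, 11, 2, 13, 1]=(1 12 2 14)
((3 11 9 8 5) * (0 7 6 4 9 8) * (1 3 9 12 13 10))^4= (0 12 3 9 4 1 5 6 10 8 7 13 11)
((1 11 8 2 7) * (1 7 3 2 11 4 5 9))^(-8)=(11)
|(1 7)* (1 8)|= |(1 7 8)|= 3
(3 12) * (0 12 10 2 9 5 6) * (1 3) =(0 12 1 3 10 2 9 5 6) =[12, 3, 9, 10, 4, 6, 0, 7, 8, 5, 2, 11, 1]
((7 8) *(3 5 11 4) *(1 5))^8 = ((1 5 11 4 3)(7 8))^8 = (1 4 5 3 11)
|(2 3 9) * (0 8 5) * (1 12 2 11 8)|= |(0 1 12 2 3 9 11 8 5)|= 9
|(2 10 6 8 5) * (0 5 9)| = |(0 5 2 10 6 8 9)| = 7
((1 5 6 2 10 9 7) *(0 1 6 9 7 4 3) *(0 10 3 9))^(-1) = ((0 1 5)(2 3 10 7 6)(4 9))^(-1) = (0 5 1)(2 6 7 10 3)(4 9)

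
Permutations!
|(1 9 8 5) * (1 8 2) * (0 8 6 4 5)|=6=|(0 8)(1 9 2)(4 5 6)|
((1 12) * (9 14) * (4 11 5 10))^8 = (14)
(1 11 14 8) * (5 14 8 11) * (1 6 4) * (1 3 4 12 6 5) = (3 4)(5 14 11 8)(6 12) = [0, 1, 2, 4, 3, 14, 12, 7, 5, 9, 10, 8, 6, 13, 11]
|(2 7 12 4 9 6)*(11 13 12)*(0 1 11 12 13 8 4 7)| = |(13)(0 1 11 8 4 9 6 2)(7 12)| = 8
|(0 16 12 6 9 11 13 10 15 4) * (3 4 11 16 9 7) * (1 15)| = 40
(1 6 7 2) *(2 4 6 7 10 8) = (1 7 4 6 10 8 2) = [0, 7, 1, 3, 6, 5, 10, 4, 2, 9, 8]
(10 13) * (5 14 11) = (5 14 11)(10 13) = [0, 1, 2, 3, 4, 14, 6, 7, 8, 9, 13, 5, 12, 10, 11]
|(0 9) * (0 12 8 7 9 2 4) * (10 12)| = |(0 2 4)(7 9 10 12 8)| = 15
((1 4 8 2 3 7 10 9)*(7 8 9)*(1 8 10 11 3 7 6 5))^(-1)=((1 4 9 8 2 7 11 3 10 6 5))^(-1)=(1 5 6 10 3 11 7 2 8 9 4)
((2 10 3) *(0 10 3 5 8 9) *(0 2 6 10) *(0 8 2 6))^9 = ((0 8 9 6 10 5 2 3))^9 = (0 8 9 6 10 5 2 3)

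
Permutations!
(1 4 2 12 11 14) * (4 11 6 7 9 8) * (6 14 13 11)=(1 6 7 9 8 4 2 12 14)(11 13)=[0, 6, 12, 3, 2, 5, 7, 9, 4, 8, 10, 13, 14, 11, 1]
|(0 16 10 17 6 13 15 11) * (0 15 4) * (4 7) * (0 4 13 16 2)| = 4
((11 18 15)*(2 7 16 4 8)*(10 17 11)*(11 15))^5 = ((2 7 16 4 8)(10 17 15)(11 18))^5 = (10 15 17)(11 18)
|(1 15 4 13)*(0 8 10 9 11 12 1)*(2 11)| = |(0 8 10 9 2 11 12 1 15 4 13)| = 11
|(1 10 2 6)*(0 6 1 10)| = |(0 6 10 2 1)| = 5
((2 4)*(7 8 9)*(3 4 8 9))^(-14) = ((2 8 3 4)(7 9))^(-14) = (9)(2 3)(4 8)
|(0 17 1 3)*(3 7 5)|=6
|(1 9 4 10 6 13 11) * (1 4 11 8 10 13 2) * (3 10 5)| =|(1 9 11 4 13 8 5 3 10 6 2)| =11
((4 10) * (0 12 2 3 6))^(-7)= (0 3 12 6 2)(4 10)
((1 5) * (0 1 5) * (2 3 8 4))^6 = (2 8)(3 4)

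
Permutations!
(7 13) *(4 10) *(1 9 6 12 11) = [0, 9, 2, 3, 10, 5, 12, 13, 8, 6, 4, 1, 11, 7] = (1 9 6 12 11)(4 10)(7 13)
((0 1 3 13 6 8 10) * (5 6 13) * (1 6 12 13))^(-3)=((0 6 8 10)(1 3 5 12 13))^(-3)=(0 6 8 10)(1 5 13 3 12)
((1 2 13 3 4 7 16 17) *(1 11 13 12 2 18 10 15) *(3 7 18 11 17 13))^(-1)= (1 15 10 18 4 3 11)(2 12)(7 13 16)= ((1 11 3 4 18 10 15)(2 12)(7 16 13))^(-1)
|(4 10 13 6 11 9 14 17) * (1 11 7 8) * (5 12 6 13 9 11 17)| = 11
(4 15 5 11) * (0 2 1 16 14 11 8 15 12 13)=[2, 16, 1, 3, 12, 8, 6, 7, 15, 9, 10, 4, 13, 0, 11, 5, 14]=(0 2 1 16 14 11 4 12 13)(5 8 15)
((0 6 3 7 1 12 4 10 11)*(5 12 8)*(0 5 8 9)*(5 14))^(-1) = ((0 6 3 7 1 9)(4 10 11 14 5 12))^(-1) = (0 9 1 7 3 6)(4 12 5 14 11 10)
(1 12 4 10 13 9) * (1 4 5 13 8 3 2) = [0, 12, 1, 2, 10, 13, 6, 7, 3, 4, 8, 11, 5, 9] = (1 12 5 13 9 4 10 8 3 2)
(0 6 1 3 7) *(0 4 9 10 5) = (0 6 1 3 7 4 9 10 5) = [6, 3, 2, 7, 9, 0, 1, 4, 8, 10, 5]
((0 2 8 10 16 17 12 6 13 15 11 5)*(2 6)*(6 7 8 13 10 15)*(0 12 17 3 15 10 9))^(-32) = (17)(0 2 15 8 6 5 16)(3 7 13 11 10 9 12)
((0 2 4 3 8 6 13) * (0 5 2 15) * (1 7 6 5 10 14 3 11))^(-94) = ((0 15)(1 7 6 13 10 14 3 8 5 2 4 11))^(-94) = (15)(1 6 10 3 5 4)(2 11 7 13 14 8)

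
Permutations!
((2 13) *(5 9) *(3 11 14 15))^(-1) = (2 13)(3 15 14 11)(5 9)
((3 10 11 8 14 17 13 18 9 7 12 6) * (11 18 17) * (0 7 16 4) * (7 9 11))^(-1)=(0 4 16 9)(3 6 12 7 14 8 11 18 10)(13 17)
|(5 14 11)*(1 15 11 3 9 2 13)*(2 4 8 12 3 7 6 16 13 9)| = |(1 15 11 5 14 7 6 16 13)(2 9 4 8 12 3)| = 18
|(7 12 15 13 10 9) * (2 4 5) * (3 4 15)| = 10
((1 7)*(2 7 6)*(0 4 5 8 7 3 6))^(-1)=(0 1 7 8 5 4)(2 6 3)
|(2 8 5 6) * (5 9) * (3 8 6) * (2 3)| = 6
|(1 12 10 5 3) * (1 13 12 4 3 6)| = 8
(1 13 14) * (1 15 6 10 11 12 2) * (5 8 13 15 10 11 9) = [0, 15, 1, 3, 4, 8, 11, 7, 13, 5, 9, 12, 2, 14, 10, 6] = (1 15 6 11 12 2)(5 8 13 14 10 9)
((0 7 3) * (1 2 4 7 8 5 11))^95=(0 2 8 4 5 7 11 3 1)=((0 8 5 11 1 2 4 7 3))^95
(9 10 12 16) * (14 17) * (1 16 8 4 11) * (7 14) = (1 16 9 10 12 8 4 11)(7 14 17) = [0, 16, 2, 3, 11, 5, 6, 14, 4, 10, 12, 1, 8, 13, 17, 15, 9, 7]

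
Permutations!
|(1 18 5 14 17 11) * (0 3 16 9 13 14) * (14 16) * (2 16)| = 8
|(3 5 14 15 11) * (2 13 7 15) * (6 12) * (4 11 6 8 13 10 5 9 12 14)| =|(2 10 5 4 11 3 9 12 8 13 7 15 6 14)| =14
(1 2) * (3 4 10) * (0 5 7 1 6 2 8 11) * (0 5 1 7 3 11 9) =(0 1 8 9)(2 6)(3 4 10 11 5) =[1, 8, 6, 4, 10, 3, 2, 7, 9, 0, 11, 5]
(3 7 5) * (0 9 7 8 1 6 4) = (0 9 7 5 3 8 1 6 4) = [9, 6, 2, 8, 0, 3, 4, 5, 1, 7]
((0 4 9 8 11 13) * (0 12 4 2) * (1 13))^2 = ((0 2)(1 13 12 4 9 8 11))^2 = (1 12 9 11 13 4 8)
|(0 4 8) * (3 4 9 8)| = |(0 9 8)(3 4)| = 6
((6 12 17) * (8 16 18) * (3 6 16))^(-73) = (3 16 6 18 12 8 17)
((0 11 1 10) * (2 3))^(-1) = (0 10 1 11)(2 3)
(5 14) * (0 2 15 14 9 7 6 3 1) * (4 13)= (0 2 15 14 5 9 7 6 3 1)(4 13)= [2, 0, 15, 1, 13, 9, 3, 6, 8, 7, 10, 11, 12, 4, 5, 14]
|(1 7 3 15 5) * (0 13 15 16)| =|(0 13 15 5 1 7 3 16)| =8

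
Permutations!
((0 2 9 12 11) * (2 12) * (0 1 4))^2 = (0 11 4 12 1)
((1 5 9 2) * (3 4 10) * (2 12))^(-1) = (1 2 12 9 5)(3 10 4)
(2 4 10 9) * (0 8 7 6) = (0 8 7 6)(2 4 10 9) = [8, 1, 4, 3, 10, 5, 0, 6, 7, 2, 9]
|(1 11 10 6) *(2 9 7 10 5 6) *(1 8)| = |(1 11 5 6 8)(2 9 7 10)| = 20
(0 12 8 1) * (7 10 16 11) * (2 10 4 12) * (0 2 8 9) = (0 8 1 2 10 16 11 7 4 12 9) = [8, 2, 10, 3, 12, 5, 6, 4, 1, 0, 16, 7, 9, 13, 14, 15, 11]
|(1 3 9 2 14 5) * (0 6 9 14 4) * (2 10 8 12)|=|(0 6 9 10 8 12 2 4)(1 3 14 5)|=8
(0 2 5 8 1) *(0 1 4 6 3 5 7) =(0 2 7)(3 5 8 4 6) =[2, 1, 7, 5, 6, 8, 3, 0, 4]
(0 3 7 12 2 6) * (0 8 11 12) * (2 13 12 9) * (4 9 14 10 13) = (0 3 7)(2 6 8 11 14 10 13 12 4 9) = [3, 1, 6, 7, 9, 5, 8, 0, 11, 2, 13, 14, 4, 12, 10]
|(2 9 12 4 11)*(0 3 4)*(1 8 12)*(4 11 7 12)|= 10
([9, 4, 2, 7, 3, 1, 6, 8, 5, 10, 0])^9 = (10)(1 7)(3 5)(4 8)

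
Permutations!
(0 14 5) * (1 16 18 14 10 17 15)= (0 10 17 15 1 16 18 14 5)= [10, 16, 2, 3, 4, 0, 6, 7, 8, 9, 17, 11, 12, 13, 5, 1, 18, 15, 14]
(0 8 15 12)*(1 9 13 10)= (0 8 15 12)(1 9 13 10)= [8, 9, 2, 3, 4, 5, 6, 7, 15, 13, 1, 11, 0, 10, 14, 12]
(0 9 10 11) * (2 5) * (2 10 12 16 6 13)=(0 9 12 16 6 13 2 5 10 11)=[9, 1, 5, 3, 4, 10, 13, 7, 8, 12, 11, 0, 16, 2, 14, 15, 6]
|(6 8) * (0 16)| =2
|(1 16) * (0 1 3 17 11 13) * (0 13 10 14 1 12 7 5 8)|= 35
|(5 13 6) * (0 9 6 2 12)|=|(0 9 6 5 13 2 12)|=7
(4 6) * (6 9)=[0, 1, 2, 3, 9, 5, 4, 7, 8, 6]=(4 9 6)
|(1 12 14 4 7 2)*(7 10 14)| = 12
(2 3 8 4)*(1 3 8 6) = [0, 3, 8, 6, 2, 5, 1, 7, 4] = (1 3 6)(2 8 4)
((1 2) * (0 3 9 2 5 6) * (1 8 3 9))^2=(0 2 3 5)(1 6 9 8)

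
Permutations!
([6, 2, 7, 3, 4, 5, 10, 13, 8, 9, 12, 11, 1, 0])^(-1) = [13, 12, 1, 3, 4, 5, 0, 2, 8, 9, 6, 11, 10, 7]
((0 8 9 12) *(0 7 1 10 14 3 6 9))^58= (1 14 6 12)(3 9 7 10)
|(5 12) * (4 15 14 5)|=|(4 15 14 5 12)|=5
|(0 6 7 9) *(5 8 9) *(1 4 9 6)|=|(0 1 4 9)(5 8 6 7)|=4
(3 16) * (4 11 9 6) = [0, 1, 2, 16, 11, 5, 4, 7, 8, 6, 10, 9, 12, 13, 14, 15, 3] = (3 16)(4 11 9 6)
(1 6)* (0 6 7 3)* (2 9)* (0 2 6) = (1 7 3 2 9 6) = [0, 7, 9, 2, 4, 5, 1, 3, 8, 6]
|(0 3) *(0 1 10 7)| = |(0 3 1 10 7)| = 5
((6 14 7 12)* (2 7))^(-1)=((2 7 12 6 14))^(-1)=(2 14 6 12 7)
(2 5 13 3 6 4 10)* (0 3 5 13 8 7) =(0 3 6 4 10 2 13 5 8 7) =[3, 1, 13, 6, 10, 8, 4, 0, 7, 9, 2, 11, 12, 5]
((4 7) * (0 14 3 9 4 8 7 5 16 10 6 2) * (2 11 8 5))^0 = ((0 14 3 9 4 2)(5 16 10 6 11 8 7))^0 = (16)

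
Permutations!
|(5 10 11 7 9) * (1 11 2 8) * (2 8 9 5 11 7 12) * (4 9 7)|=10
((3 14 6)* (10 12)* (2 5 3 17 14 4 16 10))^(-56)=(6 17 14)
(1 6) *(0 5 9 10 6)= (0 5 9 10 6 1)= [5, 0, 2, 3, 4, 9, 1, 7, 8, 10, 6]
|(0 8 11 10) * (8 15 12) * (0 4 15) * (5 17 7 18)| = 12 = |(4 15 12 8 11 10)(5 17 7 18)|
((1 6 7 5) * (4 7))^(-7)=((1 6 4 7 5))^(-7)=(1 7 6 5 4)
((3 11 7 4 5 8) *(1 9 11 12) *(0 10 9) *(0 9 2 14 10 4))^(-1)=(0 7 11 9 1 12 3 8 5 4)(2 10 14)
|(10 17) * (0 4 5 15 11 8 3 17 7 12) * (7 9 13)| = |(0 4 5 15 11 8 3 17 10 9 13 7 12)| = 13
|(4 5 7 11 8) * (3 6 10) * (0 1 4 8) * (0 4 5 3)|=9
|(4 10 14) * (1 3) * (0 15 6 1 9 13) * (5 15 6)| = 6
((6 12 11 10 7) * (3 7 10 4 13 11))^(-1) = ((3 7 6 12)(4 13 11))^(-1) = (3 12 6 7)(4 11 13)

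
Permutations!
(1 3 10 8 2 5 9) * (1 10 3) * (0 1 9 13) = [1, 9, 5, 3, 4, 13, 6, 7, 2, 10, 8, 11, 12, 0] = (0 1 9 10 8 2 5 13)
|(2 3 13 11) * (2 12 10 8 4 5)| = 9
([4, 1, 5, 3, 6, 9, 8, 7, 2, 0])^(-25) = [8, 1, 0, 3, 2, 4, 5, 7, 9, 6]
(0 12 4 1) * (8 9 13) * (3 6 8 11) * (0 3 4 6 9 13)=[12, 3, 2, 9, 1, 5, 8, 7, 13, 0, 10, 4, 6, 11]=(0 12 6 8 13 11 4 1 3 9)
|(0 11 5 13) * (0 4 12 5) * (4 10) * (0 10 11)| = 6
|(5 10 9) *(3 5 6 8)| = |(3 5 10 9 6 8)| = 6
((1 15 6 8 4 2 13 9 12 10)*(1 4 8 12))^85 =(1 10 9 12 13 6 2 15 4)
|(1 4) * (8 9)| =|(1 4)(8 9)| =2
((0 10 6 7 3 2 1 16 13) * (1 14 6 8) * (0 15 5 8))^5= (0 10)(1 8 5 15 13 16)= ((0 10)(1 16 13 15 5 8)(2 14 6 7 3))^5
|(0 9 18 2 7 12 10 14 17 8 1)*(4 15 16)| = |(0 9 18 2 7 12 10 14 17 8 1)(4 15 16)| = 33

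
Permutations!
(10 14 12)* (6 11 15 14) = [0, 1, 2, 3, 4, 5, 11, 7, 8, 9, 6, 15, 10, 13, 12, 14] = (6 11 15 14 12 10)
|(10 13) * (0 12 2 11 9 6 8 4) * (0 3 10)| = 11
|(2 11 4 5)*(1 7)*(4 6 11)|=6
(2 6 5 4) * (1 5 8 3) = (1 5 4 2 6 8 3) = [0, 5, 6, 1, 2, 4, 8, 7, 3]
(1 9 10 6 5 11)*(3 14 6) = (1 9 10 3 14 6 5 11) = [0, 9, 2, 14, 4, 11, 5, 7, 8, 10, 3, 1, 12, 13, 6]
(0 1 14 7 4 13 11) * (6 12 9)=[1, 14, 2, 3, 13, 5, 12, 4, 8, 6, 10, 0, 9, 11, 7]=(0 1 14 7 4 13 11)(6 12 9)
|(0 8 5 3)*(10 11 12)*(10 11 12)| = 12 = |(0 8 5 3)(10 12 11)|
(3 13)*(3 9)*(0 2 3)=(0 2 3 13 9)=[2, 1, 3, 13, 4, 5, 6, 7, 8, 0, 10, 11, 12, 9]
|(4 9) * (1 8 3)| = 6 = |(1 8 3)(4 9)|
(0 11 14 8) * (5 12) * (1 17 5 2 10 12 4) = (0 11 14 8)(1 17 5 4)(2 10 12) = [11, 17, 10, 3, 1, 4, 6, 7, 0, 9, 12, 14, 2, 13, 8, 15, 16, 5]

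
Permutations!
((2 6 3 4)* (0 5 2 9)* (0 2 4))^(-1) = (0 3 6 2 9 4 5)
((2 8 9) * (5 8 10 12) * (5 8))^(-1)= ((2 10 12 8 9))^(-1)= (2 9 8 12 10)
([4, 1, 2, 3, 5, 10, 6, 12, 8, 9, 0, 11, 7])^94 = (12)(0 5)(4 10)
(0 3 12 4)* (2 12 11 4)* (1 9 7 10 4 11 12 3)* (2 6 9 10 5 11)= (0 1 10 4)(2 3 12 6 9 7 5 11)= [1, 10, 3, 12, 0, 11, 9, 5, 8, 7, 4, 2, 6]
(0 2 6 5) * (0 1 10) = (0 2 6 5 1 10) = [2, 10, 6, 3, 4, 1, 5, 7, 8, 9, 0]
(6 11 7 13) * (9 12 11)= (6 9 12 11 7 13)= [0, 1, 2, 3, 4, 5, 9, 13, 8, 12, 10, 7, 11, 6]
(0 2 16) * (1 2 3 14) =(0 3 14 1 2 16) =[3, 2, 16, 14, 4, 5, 6, 7, 8, 9, 10, 11, 12, 13, 1, 15, 0]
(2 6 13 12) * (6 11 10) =(2 11 10 6 13 12) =[0, 1, 11, 3, 4, 5, 13, 7, 8, 9, 6, 10, 2, 12]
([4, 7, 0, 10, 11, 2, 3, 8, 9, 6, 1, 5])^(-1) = [2, 10, 5, 6, 0, 11, 9, 1, 7, 8, 3, 4]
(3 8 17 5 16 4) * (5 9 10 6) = (3 8 17 9 10 6 5 16 4) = [0, 1, 2, 8, 3, 16, 5, 7, 17, 10, 6, 11, 12, 13, 14, 15, 4, 9]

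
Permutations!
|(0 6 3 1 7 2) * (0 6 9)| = 10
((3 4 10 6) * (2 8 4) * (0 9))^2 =((0 9)(2 8 4 10 6 3))^2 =(2 4 6)(3 8 10)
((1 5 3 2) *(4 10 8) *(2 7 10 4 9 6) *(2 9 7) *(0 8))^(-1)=((0 8 7 10)(1 5 3 2)(6 9))^(-1)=(0 10 7 8)(1 2 3 5)(6 9)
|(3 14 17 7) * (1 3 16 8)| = |(1 3 14 17 7 16 8)| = 7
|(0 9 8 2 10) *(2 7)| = 6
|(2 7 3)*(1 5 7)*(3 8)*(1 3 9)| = |(1 5 7 8 9)(2 3)| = 10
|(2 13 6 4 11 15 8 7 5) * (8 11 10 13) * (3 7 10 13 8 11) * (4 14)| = 12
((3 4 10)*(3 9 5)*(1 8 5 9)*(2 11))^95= ((1 8 5 3 4 10)(2 11))^95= (1 10 4 3 5 8)(2 11)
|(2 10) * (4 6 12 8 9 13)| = 6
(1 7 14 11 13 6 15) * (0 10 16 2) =[10, 7, 0, 3, 4, 5, 15, 14, 8, 9, 16, 13, 12, 6, 11, 1, 2] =(0 10 16 2)(1 7 14 11 13 6 15)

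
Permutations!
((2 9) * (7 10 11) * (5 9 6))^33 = (11)(2 6 5 9)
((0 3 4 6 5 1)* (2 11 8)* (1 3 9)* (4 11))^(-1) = (0 1 9)(2 8 11 3 5 6 4)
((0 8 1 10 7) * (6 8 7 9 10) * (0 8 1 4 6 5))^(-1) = (0 5 1 6 4 8 7)(9 10)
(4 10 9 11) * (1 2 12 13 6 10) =[0, 2, 12, 3, 1, 5, 10, 7, 8, 11, 9, 4, 13, 6] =(1 2 12 13 6 10 9 11 4)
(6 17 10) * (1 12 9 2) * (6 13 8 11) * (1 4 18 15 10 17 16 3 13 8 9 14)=(1 12 14)(2 4 18 15 10 8 11 6 16 3 13 9)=[0, 12, 4, 13, 18, 5, 16, 7, 11, 2, 8, 6, 14, 9, 1, 10, 3, 17, 15]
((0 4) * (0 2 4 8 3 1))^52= ((0 8 3 1)(2 4))^52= (8)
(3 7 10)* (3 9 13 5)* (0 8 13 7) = (0 8 13 5 3)(7 10 9) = [8, 1, 2, 0, 4, 3, 6, 10, 13, 7, 9, 11, 12, 5]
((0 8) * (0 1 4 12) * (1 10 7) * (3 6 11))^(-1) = ((0 8 10 7 1 4 12)(3 6 11))^(-1) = (0 12 4 1 7 10 8)(3 11 6)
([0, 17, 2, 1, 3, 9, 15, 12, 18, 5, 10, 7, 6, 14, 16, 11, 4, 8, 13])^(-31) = [0, 14, 2, 13, 18, 9, 12, 11, 4, 5, 10, 15, 7, 1, 17, 6, 8, 16, 3]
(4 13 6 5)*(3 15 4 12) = (3 15 4 13 6 5 12) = [0, 1, 2, 15, 13, 12, 5, 7, 8, 9, 10, 11, 3, 6, 14, 4]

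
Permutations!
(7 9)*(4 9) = (4 9 7) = [0, 1, 2, 3, 9, 5, 6, 4, 8, 7]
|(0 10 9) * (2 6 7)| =|(0 10 9)(2 6 7)| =3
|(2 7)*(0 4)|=2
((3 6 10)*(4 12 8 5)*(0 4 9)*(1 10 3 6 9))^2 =(0 12 5 10 3)(1 6 9 4 8)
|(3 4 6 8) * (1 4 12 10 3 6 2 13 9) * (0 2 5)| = 42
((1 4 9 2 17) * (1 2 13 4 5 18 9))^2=(1 18 13)(4 5 9)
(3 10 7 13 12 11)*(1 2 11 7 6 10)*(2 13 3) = (1 13 12 7 3)(2 11)(6 10) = [0, 13, 11, 1, 4, 5, 10, 3, 8, 9, 6, 2, 7, 12]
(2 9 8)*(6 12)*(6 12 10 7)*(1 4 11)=(12)(1 4 11)(2 9 8)(6 10 7)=[0, 4, 9, 3, 11, 5, 10, 6, 2, 8, 7, 1, 12]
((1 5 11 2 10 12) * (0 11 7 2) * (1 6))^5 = (0 11)(1 12 2 5 6 10 7)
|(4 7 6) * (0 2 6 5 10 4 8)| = 4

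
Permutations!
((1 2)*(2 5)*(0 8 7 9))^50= ((0 8 7 9)(1 5 2))^50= (0 7)(1 2 5)(8 9)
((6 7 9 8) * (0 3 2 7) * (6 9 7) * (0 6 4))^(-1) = (0 4 2 3)(8 9)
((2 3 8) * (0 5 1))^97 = ((0 5 1)(2 3 8))^97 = (0 5 1)(2 3 8)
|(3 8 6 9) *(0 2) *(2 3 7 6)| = 12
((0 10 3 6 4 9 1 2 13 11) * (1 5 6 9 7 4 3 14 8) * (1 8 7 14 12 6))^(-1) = (0 11 13 2 1 5 9 3 6 12 10)(4 7 14)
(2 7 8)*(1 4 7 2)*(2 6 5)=(1 4 7 8)(2 6 5)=[0, 4, 6, 3, 7, 2, 5, 8, 1]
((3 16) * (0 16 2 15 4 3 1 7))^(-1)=(0 7 1 16)(2 3 4 15)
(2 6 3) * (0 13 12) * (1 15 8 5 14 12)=(0 13 1 15 8 5 14 12)(2 6 3)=[13, 15, 6, 2, 4, 14, 3, 7, 5, 9, 10, 11, 0, 1, 12, 8]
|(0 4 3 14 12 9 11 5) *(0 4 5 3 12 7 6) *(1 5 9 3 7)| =|(0 9 11 7 6)(1 5 4 12 3 14)| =30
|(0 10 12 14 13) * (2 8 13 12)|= |(0 10 2 8 13)(12 14)|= 10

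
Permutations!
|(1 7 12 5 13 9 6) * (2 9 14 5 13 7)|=20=|(1 2 9 6)(5 7 12 13 14)|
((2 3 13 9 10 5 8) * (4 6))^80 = (2 9 8 13 5 3 10)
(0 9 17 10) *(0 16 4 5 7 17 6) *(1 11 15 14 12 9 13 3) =(0 13 3 1 11 15 14 12 9 6)(4 5 7 17 10 16) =[13, 11, 2, 1, 5, 7, 0, 17, 8, 6, 16, 15, 9, 3, 12, 14, 4, 10]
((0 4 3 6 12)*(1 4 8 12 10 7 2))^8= (0 12 8)(1 4 3 6 10 7 2)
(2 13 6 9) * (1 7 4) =(1 7 4)(2 13 6 9) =[0, 7, 13, 3, 1, 5, 9, 4, 8, 2, 10, 11, 12, 6]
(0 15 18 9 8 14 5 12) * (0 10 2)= (0 15 18 9 8 14 5 12 10 2)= [15, 1, 0, 3, 4, 12, 6, 7, 14, 8, 2, 11, 10, 13, 5, 18, 16, 17, 9]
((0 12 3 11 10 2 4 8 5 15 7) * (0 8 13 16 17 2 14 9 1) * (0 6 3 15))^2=((0 12 15 7 8 5)(1 6 3 11 10 14 9)(2 4 13 16 17))^2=(0 15 8)(1 3 10 9 6 11 14)(2 13 17 4 16)(5 12 7)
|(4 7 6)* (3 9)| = |(3 9)(4 7 6)| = 6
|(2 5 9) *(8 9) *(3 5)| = 5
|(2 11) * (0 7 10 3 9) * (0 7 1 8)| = |(0 1 8)(2 11)(3 9 7 10)| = 12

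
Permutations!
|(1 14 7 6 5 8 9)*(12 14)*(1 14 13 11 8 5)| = |(1 12 13 11 8 9 14 7 6)| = 9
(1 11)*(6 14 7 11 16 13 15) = (1 16 13 15 6 14 7 11) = [0, 16, 2, 3, 4, 5, 14, 11, 8, 9, 10, 1, 12, 15, 7, 6, 13]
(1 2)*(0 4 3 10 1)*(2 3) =(0 4 2)(1 3 10) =[4, 3, 0, 10, 2, 5, 6, 7, 8, 9, 1]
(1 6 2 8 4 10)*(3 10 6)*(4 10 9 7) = (1 3 9 7 4 6 2 8 10) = [0, 3, 8, 9, 6, 5, 2, 4, 10, 7, 1]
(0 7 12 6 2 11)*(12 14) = (0 7 14 12 6 2 11) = [7, 1, 11, 3, 4, 5, 2, 14, 8, 9, 10, 0, 6, 13, 12]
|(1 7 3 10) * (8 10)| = |(1 7 3 8 10)| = 5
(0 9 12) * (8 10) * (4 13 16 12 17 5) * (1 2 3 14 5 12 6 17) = [9, 2, 3, 14, 13, 4, 17, 7, 10, 1, 8, 11, 0, 16, 5, 15, 6, 12] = (0 9 1 2 3 14 5 4 13 16 6 17 12)(8 10)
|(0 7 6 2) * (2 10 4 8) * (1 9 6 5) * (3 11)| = 10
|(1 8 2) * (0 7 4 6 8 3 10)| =9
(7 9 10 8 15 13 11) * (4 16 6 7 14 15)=(4 16 6 7 9 10 8)(11 14 15 13)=[0, 1, 2, 3, 16, 5, 7, 9, 4, 10, 8, 14, 12, 11, 15, 13, 6]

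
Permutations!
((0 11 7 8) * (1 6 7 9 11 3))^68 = (11)(0 1 7)(3 6 8)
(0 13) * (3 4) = (0 13)(3 4) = [13, 1, 2, 4, 3, 5, 6, 7, 8, 9, 10, 11, 12, 0]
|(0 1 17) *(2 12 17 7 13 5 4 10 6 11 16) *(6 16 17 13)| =42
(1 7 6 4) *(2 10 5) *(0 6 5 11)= (0 6 4 1 7 5 2 10 11)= [6, 7, 10, 3, 1, 2, 4, 5, 8, 9, 11, 0]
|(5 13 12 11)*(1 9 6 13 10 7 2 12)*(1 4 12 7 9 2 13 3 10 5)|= 28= |(1 2 7 13 4 12 11)(3 10 9 6)|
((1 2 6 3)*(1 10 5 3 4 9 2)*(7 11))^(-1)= ((2 6 4 9)(3 10 5)(7 11))^(-1)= (2 9 4 6)(3 5 10)(7 11)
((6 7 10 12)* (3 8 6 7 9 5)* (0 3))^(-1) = (0 5 9 6 8 3)(7 12 10) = ((0 3 8 6 9 5)(7 10 12))^(-1)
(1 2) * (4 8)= (1 2)(4 8)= [0, 2, 1, 3, 8, 5, 6, 7, 4]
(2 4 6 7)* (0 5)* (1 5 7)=(0 7 2 4 6 1 5)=[7, 5, 4, 3, 6, 0, 1, 2]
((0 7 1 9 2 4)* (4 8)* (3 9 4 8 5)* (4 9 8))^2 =((0 7 1 9 2 5 3 8 4))^2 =(0 1 2 3 4 7 9 5 8)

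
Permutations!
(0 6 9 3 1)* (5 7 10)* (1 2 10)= (0 6 9 3 2 10 5 7 1)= [6, 0, 10, 2, 4, 7, 9, 1, 8, 3, 5]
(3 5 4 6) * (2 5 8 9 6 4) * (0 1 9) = [1, 9, 5, 8, 4, 2, 3, 7, 0, 6] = (0 1 9 6 3 8)(2 5)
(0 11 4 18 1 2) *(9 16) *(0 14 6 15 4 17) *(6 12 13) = [11, 2, 14, 3, 18, 5, 15, 7, 8, 16, 10, 17, 13, 6, 12, 4, 9, 0, 1] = (0 11 17)(1 2 14 12 13 6 15 4 18)(9 16)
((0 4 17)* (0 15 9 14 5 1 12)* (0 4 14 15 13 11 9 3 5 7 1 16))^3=((0 14 7 1 12 4 17 13 11 9 15 3 5 16))^3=(0 1 17 9 5 14 12 13 15 16 7 4 11 3)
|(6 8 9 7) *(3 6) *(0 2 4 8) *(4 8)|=|(0 2 8 9 7 3 6)|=7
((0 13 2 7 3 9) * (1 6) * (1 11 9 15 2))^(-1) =((0 13 1 6 11 9)(2 7 3 15))^(-1) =(0 9 11 6 1 13)(2 15 3 7)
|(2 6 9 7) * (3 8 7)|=6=|(2 6 9 3 8 7)|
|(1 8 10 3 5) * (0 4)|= |(0 4)(1 8 10 3 5)|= 10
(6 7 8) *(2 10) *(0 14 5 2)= [14, 1, 10, 3, 4, 2, 7, 8, 6, 9, 0, 11, 12, 13, 5]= (0 14 5 2 10)(6 7 8)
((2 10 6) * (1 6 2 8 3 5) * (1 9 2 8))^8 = ((1 6)(2 10 8 3 5 9))^8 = (2 8 5)(3 9 10)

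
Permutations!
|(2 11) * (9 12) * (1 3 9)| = 4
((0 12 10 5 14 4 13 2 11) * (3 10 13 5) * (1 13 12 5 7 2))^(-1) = ((0 5 14 4 7 2 11)(1 13)(3 10))^(-1) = (0 11 2 7 4 14 5)(1 13)(3 10)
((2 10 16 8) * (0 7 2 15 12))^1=(0 7 2 10 16 8 15 12)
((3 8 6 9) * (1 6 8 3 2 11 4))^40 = (1 11 9)(2 6 4)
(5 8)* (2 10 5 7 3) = (2 10 5 8 7 3) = [0, 1, 10, 2, 4, 8, 6, 3, 7, 9, 5]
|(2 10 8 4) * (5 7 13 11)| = 4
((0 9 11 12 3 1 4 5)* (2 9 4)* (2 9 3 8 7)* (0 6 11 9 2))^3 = (0 6 8 4 11 7 5 12)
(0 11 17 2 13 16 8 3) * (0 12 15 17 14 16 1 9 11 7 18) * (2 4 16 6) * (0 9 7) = (1 7 18 9 11 14 6 2 13)(3 12 15 17 4 16 8) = [0, 7, 13, 12, 16, 5, 2, 18, 3, 11, 10, 14, 15, 1, 6, 17, 8, 4, 9]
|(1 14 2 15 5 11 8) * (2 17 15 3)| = |(1 14 17 15 5 11 8)(2 3)| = 14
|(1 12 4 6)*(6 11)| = |(1 12 4 11 6)| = 5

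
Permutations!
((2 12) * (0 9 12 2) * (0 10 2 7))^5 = ((0 9 12 10 2 7))^5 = (0 7 2 10 12 9)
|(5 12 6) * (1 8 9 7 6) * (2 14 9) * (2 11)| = |(1 8 11 2 14 9 7 6 5 12)| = 10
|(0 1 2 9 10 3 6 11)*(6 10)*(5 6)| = 14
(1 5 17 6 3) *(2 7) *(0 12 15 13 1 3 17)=(0 12 15 13 1 5)(2 7)(6 17)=[12, 5, 7, 3, 4, 0, 17, 2, 8, 9, 10, 11, 15, 1, 14, 13, 16, 6]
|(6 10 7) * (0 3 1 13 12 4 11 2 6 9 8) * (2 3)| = 42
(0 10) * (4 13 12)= (0 10)(4 13 12)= [10, 1, 2, 3, 13, 5, 6, 7, 8, 9, 0, 11, 4, 12]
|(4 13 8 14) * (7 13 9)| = 6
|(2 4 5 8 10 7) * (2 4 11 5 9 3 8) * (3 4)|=12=|(2 11 5)(3 8 10 7)(4 9)|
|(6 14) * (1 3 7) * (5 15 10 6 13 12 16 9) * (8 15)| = |(1 3 7)(5 8 15 10 6 14 13 12 16 9)| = 30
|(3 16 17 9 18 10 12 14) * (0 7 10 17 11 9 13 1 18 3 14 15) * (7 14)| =12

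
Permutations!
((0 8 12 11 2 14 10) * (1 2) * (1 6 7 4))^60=((0 8 12 11 6 7 4 1 2 14 10))^60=(0 7 10 6 14 11 2 12 1 8 4)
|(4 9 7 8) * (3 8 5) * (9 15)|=7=|(3 8 4 15 9 7 5)|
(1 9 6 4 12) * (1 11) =(1 9 6 4 12 11) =[0, 9, 2, 3, 12, 5, 4, 7, 8, 6, 10, 1, 11]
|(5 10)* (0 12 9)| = |(0 12 9)(5 10)| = 6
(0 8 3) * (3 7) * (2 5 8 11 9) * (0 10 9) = (0 11)(2 5 8 7 3 10 9) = [11, 1, 5, 10, 4, 8, 6, 3, 7, 2, 9, 0]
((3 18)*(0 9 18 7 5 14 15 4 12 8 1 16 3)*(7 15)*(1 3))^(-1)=((0 9 18)(1 16)(3 15 4 12 8)(5 14 7))^(-1)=(0 18 9)(1 16)(3 8 12 4 15)(5 7 14)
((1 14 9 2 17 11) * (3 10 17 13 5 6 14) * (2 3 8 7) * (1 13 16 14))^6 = (1 9 5 16 11 7 10)(2 17 8 3 6 14 13)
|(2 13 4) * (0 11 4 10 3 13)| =12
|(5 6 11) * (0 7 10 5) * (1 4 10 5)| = |(0 7 5 6 11)(1 4 10)| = 15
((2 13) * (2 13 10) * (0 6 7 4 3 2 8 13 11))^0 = (13) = ((0 6 7 4 3 2 10 8 13 11))^0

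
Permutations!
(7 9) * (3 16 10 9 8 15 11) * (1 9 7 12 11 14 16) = (1 9 12 11 3)(7 8 15 14 16 10) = [0, 9, 2, 1, 4, 5, 6, 8, 15, 12, 7, 3, 11, 13, 16, 14, 10]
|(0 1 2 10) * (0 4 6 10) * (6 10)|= 6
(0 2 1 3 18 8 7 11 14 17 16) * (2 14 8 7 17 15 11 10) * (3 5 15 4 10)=[14, 5, 1, 18, 10, 15, 6, 3, 17, 9, 2, 8, 12, 13, 4, 11, 0, 16, 7]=(0 14 4 10 2 1 5 15 11 8 17 16)(3 18 7)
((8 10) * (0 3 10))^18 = (0 10)(3 8)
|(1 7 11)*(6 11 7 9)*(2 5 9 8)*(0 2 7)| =9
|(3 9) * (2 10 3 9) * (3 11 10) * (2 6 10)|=|(2 3 6 10 11)|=5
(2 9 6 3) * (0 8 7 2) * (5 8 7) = (0 7 2 9 6 3)(5 8) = [7, 1, 9, 0, 4, 8, 3, 2, 5, 6]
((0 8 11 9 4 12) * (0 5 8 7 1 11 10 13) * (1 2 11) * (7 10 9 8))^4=((0 10 13)(2 11 8 9 4 12 5 7))^4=(0 10 13)(2 4)(5 8)(7 9)(11 12)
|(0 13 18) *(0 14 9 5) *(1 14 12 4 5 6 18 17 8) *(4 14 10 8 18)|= 30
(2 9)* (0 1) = (0 1)(2 9) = [1, 0, 9, 3, 4, 5, 6, 7, 8, 2]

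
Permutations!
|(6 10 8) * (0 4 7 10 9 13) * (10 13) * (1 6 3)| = 12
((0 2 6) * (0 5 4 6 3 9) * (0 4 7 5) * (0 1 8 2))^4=(1 9 8 4 2 6 3)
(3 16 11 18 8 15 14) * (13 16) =(3 13 16 11 18 8 15 14) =[0, 1, 2, 13, 4, 5, 6, 7, 15, 9, 10, 18, 12, 16, 3, 14, 11, 17, 8]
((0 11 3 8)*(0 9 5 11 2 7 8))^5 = ((0 2 7 8 9 5 11 3))^5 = (0 5 7 3 9 2 11 8)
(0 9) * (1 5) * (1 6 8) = (0 9)(1 5 6 8) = [9, 5, 2, 3, 4, 6, 8, 7, 1, 0]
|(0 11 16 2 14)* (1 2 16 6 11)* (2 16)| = 10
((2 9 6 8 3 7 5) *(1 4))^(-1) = ((1 4)(2 9 6 8 3 7 5))^(-1) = (1 4)(2 5 7 3 8 6 9)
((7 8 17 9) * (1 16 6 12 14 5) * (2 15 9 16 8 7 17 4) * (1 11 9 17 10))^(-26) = (1 4 15 16 12 5 9)(2 17 6 14 11 10 8)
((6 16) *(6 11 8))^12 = ((6 16 11 8))^12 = (16)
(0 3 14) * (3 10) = (0 10 3 14) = [10, 1, 2, 14, 4, 5, 6, 7, 8, 9, 3, 11, 12, 13, 0]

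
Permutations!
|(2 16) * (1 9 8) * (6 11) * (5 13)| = |(1 9 8)(2 16)(5 13)(6 11)| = 6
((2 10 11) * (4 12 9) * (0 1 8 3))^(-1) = (0 3 8 1)(2 11 10)(4 9 12)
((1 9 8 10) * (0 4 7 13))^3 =(0 13 7 4)(1 10 8 9)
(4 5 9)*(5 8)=(4 8 5 9)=[0, 1, 2, 3, 8, 9, 6, 7, 5, 4]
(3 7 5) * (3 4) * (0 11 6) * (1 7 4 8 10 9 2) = [11, 7, 1, 4, 3, 8, 0, 5, 10, 2, 9, 6] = (0 11 6)(1 7 5 8 10 9 2)(3 4)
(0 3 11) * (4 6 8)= [3, 1, 2, 11, 6, 5, 8, 7, 4, 9, 10, 0]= (0 3 11)(4 6 8)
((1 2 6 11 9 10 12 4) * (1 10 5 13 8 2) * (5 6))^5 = (2 5 13 8)(4 12 10)(6 9 11)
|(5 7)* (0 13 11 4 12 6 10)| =14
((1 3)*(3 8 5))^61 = (1 8 5 3)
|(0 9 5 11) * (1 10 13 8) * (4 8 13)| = 4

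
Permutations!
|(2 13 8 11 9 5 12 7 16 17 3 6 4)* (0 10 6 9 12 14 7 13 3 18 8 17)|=66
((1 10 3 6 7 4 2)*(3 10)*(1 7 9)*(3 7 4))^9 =((10)(1 7 3 6 9)(2 4))^9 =(10)(1 9 6 3 7)(2 4)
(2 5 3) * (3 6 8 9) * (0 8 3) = (0 8 9)(2 5 6 3) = [8, 1, 5, 2, 4, 6, 3, 7, 9, 0]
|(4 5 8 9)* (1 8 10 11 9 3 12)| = |(1 8 3 12)(4 5 10 11 9)| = 20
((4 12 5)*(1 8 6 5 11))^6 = ((1 8 6 5 4 12 11))^6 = (1 11 12 4 5 6 8)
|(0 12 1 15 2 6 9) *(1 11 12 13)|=14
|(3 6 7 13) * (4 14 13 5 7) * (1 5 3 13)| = |(1 5 7 3 6 4 14)| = 7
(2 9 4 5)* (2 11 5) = [0, 1, 9, 3, 2, 11, 6, 7, 8, 4, 10, 5] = (2 9 4)(5 11)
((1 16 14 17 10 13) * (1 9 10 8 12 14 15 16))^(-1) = ((8 12 14 17)(9 10 13)(15 16))^(-1) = (8 17 14 12)(9 13 10)(15 16)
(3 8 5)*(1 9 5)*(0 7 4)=(0 7 4)(1 9 5 3 8)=[7, 9, 2, 8, 0, 3, 6, 4, 1, 5]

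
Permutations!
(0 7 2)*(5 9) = (0 7 2)(5 9) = [7, 1, 0, 3, 4, 9, 6, 2, 8, 5]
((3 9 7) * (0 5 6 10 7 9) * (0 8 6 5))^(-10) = (10)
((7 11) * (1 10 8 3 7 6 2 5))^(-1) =(1 5 2 6 11 7 3 8 10)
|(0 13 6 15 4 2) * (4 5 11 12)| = 9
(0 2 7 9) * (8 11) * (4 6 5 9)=[2, 1, 7, 3, 6, 9, 5, 4, 11, 0, 10, 8]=(0 2 7 4 6 5 9)(8 11)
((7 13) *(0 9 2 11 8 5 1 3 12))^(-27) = (7 13)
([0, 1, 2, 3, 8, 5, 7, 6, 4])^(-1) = (4 8)(6 7)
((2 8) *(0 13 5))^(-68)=(0 13 5)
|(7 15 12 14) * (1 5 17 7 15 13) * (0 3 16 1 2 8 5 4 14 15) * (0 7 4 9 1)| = |(0 3 16)(1 9)(2 8 5 17 4 14 7 13)(12 15)| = 24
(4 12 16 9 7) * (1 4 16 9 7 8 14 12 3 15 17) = (1 4 3 15 17)(7 16)(8 14 12 9) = [0, 4, 2, 15, 3, 5, 6, 16, 14, 8, 10, 11, 9, 13, 12, 17, 7, 1]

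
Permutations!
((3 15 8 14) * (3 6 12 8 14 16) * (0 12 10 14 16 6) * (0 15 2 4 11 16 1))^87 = (0 1 15 14 10 6 8 12)(2 11 3 4 16)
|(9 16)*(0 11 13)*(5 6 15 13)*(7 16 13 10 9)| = 8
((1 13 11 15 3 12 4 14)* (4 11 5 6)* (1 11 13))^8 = (3 15 11 14 4 6 5 13 12)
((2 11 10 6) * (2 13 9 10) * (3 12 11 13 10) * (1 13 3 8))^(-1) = (1 8 9 13)(2 11 12 3)(6 10)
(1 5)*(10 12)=(1 5)(10 12)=[0, 5, 2, 3, 4, 1, 6, 7, 8, 9, 12, 11, 10]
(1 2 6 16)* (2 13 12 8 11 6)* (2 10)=(1 13 12 8 11 6 16)(2 10)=[0, 13, 10, 3, 4, 5, 16, 7, 11, 9, 2, 6, 8, 12, 14, 15, 1]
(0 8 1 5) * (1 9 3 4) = [8, 5, 2, 4, 1, 0, 6, 7, 9, 3] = (0 8 9 3 4 1 5)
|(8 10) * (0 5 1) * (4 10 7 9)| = |(0 5 1)(4 10 8 7 9)| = 15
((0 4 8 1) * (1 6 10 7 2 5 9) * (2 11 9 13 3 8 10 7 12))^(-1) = (0 1 9 11 7 6 8 3 13 5 2 12 10 4)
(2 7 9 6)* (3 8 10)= [0, 1, 7, 8, 4, 5, 2, 9, 10, 6, 3]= (2 7 9 6)(3 8 10)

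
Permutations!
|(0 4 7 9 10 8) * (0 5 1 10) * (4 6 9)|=|(0 6 9)(1 10 8 5)(4 7)|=12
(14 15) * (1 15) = [0, 15, 2, 3, 4, 5, 6, 7, 8, 9, 10, 11, 12, 13, 1, 14] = (1 15 14)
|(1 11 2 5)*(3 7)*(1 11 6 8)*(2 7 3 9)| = 15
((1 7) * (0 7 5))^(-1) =((0 7 1 5))^(-1) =(0 5 1 7)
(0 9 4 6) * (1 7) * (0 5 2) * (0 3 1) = (0 9 4 6 5 2 3 1 7) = [9, 7, 3, 1, 6, 2, 5, 0, 8, 4]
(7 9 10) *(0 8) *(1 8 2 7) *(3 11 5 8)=(0 2 7 9 10 1 3 11 5 8)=[2, 3, 7, 11, 4, 8, 6, 9, 0, 10, 1, 5]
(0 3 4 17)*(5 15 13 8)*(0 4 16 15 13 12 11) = [3, 1, 2, 16, 17, 13, 6, 7, 5, 9, 10, 0, 11, 8, 14, 12, 15, 4] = (0 3 16 15 12 11)(4 17)(5 13 8)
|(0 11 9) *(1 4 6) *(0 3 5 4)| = 8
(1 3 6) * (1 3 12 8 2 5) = [0, 12, 5, 6, 4, 1, 3, 7, 2, 9, 10, 11, 8] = (1 12 8 2 5)(3 6)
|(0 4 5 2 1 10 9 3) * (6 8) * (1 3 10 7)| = 10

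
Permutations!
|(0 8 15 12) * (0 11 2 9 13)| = 8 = |(0 8 15 12 11 2 9 13)|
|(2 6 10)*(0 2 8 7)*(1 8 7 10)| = 7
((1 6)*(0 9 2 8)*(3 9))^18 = ((0 3 9 2 8)(1 6))^18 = (0 2 3 8 9)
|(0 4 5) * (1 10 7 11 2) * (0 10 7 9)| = 20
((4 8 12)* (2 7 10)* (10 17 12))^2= ((2 7 17 12 4 8 10))^2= (2 17 4 10 7 12 8)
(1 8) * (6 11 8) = (1 6 11 8) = [0, 6, 2, 3, 4, 5, 11, 7, 1, 9, 10, 8]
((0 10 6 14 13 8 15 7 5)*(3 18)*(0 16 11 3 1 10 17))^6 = ((0 17)(1 10 6 14 13 8 15 7 5 16 11 3 18))^6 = (1 15 18 8 3 13 11 14 16 6 5 10 7)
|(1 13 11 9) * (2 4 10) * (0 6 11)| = 6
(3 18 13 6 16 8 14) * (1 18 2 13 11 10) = [0, 18, 13, 2, 4, 5, 16, 7, 14, 9, 1, 10, 12, 6, 3, 15, 8, 17, 11] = (1 18 11 10)(2 13 6 16 8 14 3)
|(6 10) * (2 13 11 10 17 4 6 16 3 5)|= |(2 13 11 10 16 3 5)(4 6 17)|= 21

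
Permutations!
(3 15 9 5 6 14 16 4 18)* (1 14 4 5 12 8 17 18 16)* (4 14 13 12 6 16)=(1 13 12 8 17 18 3 15 9 6 14)(5 16)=[0, 13, 2, 15, 4, 16, 14, 7, 17, 6, 10, 11, 8, 12, 1, 9, 5, 18, 3]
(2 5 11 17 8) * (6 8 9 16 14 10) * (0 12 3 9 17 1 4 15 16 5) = (17)(0 12 3 9 5 11 1 4 15 16 14 10 6 8 2) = [12, 4, 0, 9, 15, 11, 8, 7, 2, 5, 6, 1, 3, 13, 10, 16, 14, 17]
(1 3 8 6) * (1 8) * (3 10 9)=(1 10 9 3)(6 8)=[0, 10, 2, 1, 4, 5, 8, 7, 6, 3, 9]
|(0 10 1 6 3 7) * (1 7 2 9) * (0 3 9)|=15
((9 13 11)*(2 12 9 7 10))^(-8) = ((2 12 9 13 11 7 10))^(-8) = (2 10 7 11 13 9 12)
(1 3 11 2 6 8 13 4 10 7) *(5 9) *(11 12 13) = (1 3 12 13 4 10 7)(2 6 8 11)(5 9) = [0, 3, 6, 12, 10, 9, 8, 1, 11, 5, 7, 2, 13, 4]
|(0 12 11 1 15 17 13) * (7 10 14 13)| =|(0 12 11 1 15 17 7 10 14 13)| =10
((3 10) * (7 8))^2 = ((3 10)(7 8))^2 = (10)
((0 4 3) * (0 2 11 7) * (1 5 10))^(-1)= (0 7 11 2 3 4)(1 10 5)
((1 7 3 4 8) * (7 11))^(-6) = (11) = ((1 11 7 3 4 8))^(-6)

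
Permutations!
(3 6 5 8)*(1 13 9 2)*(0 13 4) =(0 13 9 2 1 4)(3 6 5 8) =[13, 4, 1, 6, 0, 8, 5, 7, 3, 2, 10, 11, 12, 9]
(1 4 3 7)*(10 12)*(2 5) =(1 4 3 7)(2 5)(10 12) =[0, 4, 5, 7, 3, 2, 6, 1, 8, 9, 12, 11, 10]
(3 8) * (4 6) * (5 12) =(3 8)(4 6)(5 12) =[0, 1, 2, 8, 6, 12, 4, 7, 3, 9, 10, 11, 5]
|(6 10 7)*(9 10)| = |(6 9 10 7)| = 4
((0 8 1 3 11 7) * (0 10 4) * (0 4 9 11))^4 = ((0 8 1 3)(7 10 9 11))^4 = (11)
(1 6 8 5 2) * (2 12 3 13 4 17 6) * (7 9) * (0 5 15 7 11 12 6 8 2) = (0 5 6 2 1)(3 13 4 17 8 15 7 9 11 12) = [5, 0, 1, 13, 17, 6, 2, 9, 15, 11, 10, 12, 3, 4, 14, 7, 16, 8]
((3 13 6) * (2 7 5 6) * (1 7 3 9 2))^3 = (1 6 3 7 9 13 5 2)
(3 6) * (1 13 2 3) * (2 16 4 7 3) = (1 13 16 4 7 3 6) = [0, 13, 2, 6, 7, 5, 1, 3, 8, 9, 10, 11, 12, 16, 14, 15, 4]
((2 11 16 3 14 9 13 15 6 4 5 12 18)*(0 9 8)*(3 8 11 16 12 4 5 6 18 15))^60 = (18)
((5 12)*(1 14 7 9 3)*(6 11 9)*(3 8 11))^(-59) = (1 14 7 6 3)(5 12)(8 11 9)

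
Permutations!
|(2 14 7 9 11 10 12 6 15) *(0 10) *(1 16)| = 10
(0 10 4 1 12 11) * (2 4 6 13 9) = (0 10 6 13 9 2 4 1 12 11) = [10, 12, 4, 3, 1, 5, 13, 7, 8, 2, 6, 0, 11, 9]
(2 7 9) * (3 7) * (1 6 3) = (1 6 3 7 9 2) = [0, 6, 1, 7, 4, 5, 3, 9, 8, 2]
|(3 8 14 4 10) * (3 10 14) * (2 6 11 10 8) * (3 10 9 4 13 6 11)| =8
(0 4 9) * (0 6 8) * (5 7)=[4, 1, 2, 3, 9, 7, 8, 5, 0, 6]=(0 4 9 6 8)(5 7)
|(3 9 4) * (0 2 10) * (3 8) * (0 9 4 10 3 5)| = 6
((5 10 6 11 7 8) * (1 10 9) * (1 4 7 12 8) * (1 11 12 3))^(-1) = (1 3 11 7 4 9 5 8 12 6 10)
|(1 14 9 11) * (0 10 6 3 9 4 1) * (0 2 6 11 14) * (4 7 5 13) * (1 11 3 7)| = 42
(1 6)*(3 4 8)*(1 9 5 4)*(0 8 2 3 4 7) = (0 8 4 2 3 1 6 9 5 7) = [8, 6, 3, 1, 2, 7, 9, 0, 4, 5]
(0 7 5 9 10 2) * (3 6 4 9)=[7, 1, 0, 6, 9, 3, 4, 5, 8, 10, 2]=(0 7 5 3 6 4 9 10 2)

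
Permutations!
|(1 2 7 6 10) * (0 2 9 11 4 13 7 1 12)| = 11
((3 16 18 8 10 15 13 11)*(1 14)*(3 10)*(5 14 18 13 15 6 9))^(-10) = (1 8 16 11 6 5)(3 13 10 9 14 18)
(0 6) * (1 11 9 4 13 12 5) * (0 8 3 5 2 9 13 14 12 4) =[6, 11, 9, 5, 14, 1, 8, 7, 3, 0, 10, 13, 2, 4, 12] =(0 6 8 3 5 1 11 13 4 14 12 2 9)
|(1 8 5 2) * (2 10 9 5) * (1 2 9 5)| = 6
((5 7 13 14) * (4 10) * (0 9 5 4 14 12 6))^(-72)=((0 9 5 7 13 12 6)(4 10 14))^(-72)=(14)(0 12 7 9 6 13 5)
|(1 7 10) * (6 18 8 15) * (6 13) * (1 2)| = |(1 7 10 2)(6 18 8 15 13)| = 20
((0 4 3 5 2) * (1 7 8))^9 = ((0 4 3 5 2)(1 7 8))^9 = (8)(0 2 5 3 4)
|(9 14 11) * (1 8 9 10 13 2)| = 8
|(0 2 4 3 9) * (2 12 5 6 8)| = 9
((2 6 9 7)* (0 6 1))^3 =(0 7)(1 9)(2 6)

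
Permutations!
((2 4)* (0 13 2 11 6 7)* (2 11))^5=(13)(2 4)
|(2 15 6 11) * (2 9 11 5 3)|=10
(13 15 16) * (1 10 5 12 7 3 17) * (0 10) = (0 10 5 12 7 3 17 1)(13 15 16) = [10, 0, 2, 17, 4, 12, 6, 3, 8, 9, 5, 11, 7, 15, 14, 16, 13, 1]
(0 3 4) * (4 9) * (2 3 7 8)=(0 7 8 2 3 9 4)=[7, 1, 3, 9, 0, 5, 6, 8, 2, 4]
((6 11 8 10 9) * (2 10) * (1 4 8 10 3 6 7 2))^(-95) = (1 4 8)(2 11 7 6 9 3 10)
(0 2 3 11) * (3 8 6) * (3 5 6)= (0 2 8 3 11)(5 6)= [2, 1, 8, 11, 4, 6, 5, 7, 3, 9, 10, 0]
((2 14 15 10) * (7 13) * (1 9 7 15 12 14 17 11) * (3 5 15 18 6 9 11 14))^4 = ((1 11)(2 17 14 12 3 5 15 10)(6 9 7 13 18))^4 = (2 3)(5 17)(6 18 13 7 9)(10 12)(14 15)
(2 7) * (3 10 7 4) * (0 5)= (0 5)(2 4 3 10 7)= [5, 1, 4, 10, 3, 0, 6, 2, 8, 9, 7]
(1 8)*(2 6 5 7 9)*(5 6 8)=[0, 5, 8, 3, 4, 7, 6, 9, 1, 2]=(1 5 7 9 2 8)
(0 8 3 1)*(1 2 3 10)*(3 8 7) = (0 7 3 2 8 10 1) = [7, 0, 8, 2, 4, 5, 6, 3, 10, 9, 1]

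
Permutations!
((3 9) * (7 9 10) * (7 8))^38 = (3 7 10 9 8) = ((3 10 8 7 9))^38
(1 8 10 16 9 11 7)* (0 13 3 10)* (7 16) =[13, 8, 2, 10, 4, 5, 6, 1, 0, 11, 7, 16, 12, 3, 14, 15, 9] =(0 13 3 10 7 1 8)(9 11 16)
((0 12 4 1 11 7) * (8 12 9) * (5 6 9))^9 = ((0 5 6 9 8 12 4 1 11 7))^9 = (0 7 11 1 4 12 8 9 6 5)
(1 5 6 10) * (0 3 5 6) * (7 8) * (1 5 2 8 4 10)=(0 3 2 8 7 4 10 5)(1 6)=[3, 6, 8, 2, 10, 0, 1, 4, 7, 9, 5]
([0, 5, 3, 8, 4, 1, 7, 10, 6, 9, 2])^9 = [0, 5, 6, 7, 4, 1, 2, 3, 10, 9, 8]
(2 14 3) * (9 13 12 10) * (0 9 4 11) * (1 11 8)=(0 9 13 12 10 4 8 1 11)(2 14 3)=[9, 11, 14, 2, 8, 5, 6, 7, 1, 13, 4, 0, 10, 12, 3]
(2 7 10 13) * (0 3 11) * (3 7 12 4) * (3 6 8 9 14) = [7, 1, 12, 11, 6, 5, 8, 10, 9, 14, 13, 0, 4, 2, 3] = (0 7 10 13 2 12 4 6 8 9 14 3 11)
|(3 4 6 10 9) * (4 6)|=4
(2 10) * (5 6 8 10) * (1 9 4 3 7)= (1 9 4 3 7)(2 5 6 8 10)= [0, 9, 5, 7, 3, 6, 8, 1, 10, 4, 2]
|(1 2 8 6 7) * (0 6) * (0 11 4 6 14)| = |(0 14)(1 2 8 11 4 6 7)| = 14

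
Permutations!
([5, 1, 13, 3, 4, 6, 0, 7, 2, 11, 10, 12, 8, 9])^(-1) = [6, 1, 8, 3, 4, 0, 5, 7, 12, 13, 10, 9, 11, 2]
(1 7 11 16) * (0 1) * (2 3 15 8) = (0 1 7 11 16)(2 3 15 8) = [1, 7, 3, 15, 4, 5, 6, 11, 2, 9, 10, 16, 12, 13, 14, 8, 0]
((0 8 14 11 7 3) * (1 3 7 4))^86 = ((0 8 14 11 4 1 3))^86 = (0 14 4 3 8 11 1)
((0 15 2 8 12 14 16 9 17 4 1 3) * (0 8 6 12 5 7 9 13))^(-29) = (0 6 16 15 12 13 2 14)(1 5 17 3 7 4 8 9)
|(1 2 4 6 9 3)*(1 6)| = 3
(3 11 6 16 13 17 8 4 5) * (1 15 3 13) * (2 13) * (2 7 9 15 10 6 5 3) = (1 10 6 16)(2 13 17 8 4 3 11 5 7 9 15) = [0, 10, 13, 11, 3, 7, 16, 9, 4, 15, 6, 5, 12, 17, 14, 2, 1, 8]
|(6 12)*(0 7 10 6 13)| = 6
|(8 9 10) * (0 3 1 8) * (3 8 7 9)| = 7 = |(0 8 3 1 7 9 10)|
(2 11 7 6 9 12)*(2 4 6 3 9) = [0, 1, 11, 9, 6, 5, 2, 3, 8, 12, 10, 7, 4] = (2 11 7 3 9 12 4 6)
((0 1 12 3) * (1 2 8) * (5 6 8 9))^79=((0 2 9 5 6 8 1 12 3))^79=(0 12 8 5 2 3 1 6 9)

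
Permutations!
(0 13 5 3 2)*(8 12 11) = (0 13 5 3 2)(8 12 11) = [13, 1, 0, 2, 4, 3, 6, 7, 12, 9, 10, 8, 11, 5]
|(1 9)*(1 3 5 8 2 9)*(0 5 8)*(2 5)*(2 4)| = 7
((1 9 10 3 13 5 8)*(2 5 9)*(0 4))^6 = (1 5)(2 8)(3 9)(10 13)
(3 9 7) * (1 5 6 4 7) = (1 5 6 4 7 3 9) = [0, 5, 2, 9, 7, 6, 4, 3, 8, 1]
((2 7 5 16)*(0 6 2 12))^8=((0 6 2 7 5 16 12))^8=(0 6 2 7 5 16 12)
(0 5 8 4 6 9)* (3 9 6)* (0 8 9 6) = (0 5 9 8 4 3 6) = [5, 1, 2, 6, 3, 9, 0, 7, 4, 8]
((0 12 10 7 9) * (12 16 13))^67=((0 16 13 12 10 7 9))^67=(0 10 16 7 13 9 12)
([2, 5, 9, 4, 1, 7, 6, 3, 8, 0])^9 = [0, 4, 2, 7, 3, 1, 6, 5, 8, 9]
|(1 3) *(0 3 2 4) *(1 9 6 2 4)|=|(0 3 9 6 2 1 4)|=7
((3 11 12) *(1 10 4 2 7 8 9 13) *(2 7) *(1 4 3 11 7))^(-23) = ((1 10 3 7 8 9 13 4)(11 12))^(-23) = (1 10 3 7 8 9 13 4)(11 12)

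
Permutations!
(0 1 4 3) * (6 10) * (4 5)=(0 1 5 4 3)(6 10)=[1, 5, 2, 0, 3, 4, 10, 7, 8, 9, 6]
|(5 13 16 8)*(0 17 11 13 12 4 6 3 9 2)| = 13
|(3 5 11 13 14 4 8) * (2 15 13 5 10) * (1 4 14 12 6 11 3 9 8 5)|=22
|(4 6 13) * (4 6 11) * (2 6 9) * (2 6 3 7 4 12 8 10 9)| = 11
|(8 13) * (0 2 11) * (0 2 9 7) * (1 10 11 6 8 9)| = |(0 1 10 11 2 6 8 13 9 7)| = 10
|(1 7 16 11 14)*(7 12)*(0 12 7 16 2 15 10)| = |(0 12 16 11 14 1 7 2 15 10)| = 10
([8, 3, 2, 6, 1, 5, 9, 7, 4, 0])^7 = (9)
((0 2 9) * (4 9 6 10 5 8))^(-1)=((0 2 6 10 5 8 4 9))^(-1)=(0 9 4 8 5 10 6 2)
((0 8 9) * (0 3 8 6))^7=(0 6)(3 8 9)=((0 6)(3 8 9))^7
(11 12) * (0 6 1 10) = (0 6 1 10)(11 12) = [6, 10, 2, 3, 4, 5, 1, 7, 8, 9, 0, 12, 11]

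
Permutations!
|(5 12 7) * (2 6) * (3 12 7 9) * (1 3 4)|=10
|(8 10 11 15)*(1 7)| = |(1 7)(8 10 11 15)| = 4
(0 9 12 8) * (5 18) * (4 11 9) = (0 4 11 9 12 8)(5 18) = [4, 1, 2, 3, 11, 18, 6, 7, 0, 12, 10, 9, 8, 13, 14, 15, 16, 17, 5]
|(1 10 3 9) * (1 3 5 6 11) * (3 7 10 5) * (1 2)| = |(1 5 6 11 2)(3 9 7 10)| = 20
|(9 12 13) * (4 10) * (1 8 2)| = 6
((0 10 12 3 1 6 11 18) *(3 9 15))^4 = ((0 10 12 9 15 3 1 6 11 18))^4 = (0 15 11 12 1)(3 18 9 6 10)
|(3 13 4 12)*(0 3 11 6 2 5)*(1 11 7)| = 11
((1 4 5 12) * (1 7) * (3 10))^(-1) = (1 7 12 5 4)(3 10)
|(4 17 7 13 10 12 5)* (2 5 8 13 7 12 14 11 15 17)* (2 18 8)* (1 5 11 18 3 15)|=45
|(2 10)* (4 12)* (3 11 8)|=6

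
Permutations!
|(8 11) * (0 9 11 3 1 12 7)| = 8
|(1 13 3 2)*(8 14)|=4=|(1 13 3 2)(8 14)|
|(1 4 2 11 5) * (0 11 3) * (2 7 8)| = |(0 11 5 1 4 7 8 2 3)| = 9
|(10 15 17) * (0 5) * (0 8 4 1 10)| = 8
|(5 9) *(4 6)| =2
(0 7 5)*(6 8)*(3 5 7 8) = (0 8 6 3 5) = [8, 1, 2, 5, 4, 0, 3, 7, 6]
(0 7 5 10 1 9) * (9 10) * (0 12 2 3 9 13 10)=(0 7 5 13 10 1)(2 3 9 12)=[7, 0, 3, 9, 4, 13, 6, 5, 8, 12, 1, 11, 2, 10]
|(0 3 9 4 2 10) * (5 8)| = 6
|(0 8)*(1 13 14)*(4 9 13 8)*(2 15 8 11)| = 10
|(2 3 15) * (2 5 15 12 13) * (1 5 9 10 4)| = 12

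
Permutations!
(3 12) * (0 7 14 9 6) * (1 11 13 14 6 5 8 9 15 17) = (0 7 6)(1 11 13 14 15 17)(3 12)(5 8 9) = [7, 11, 2, 12, 4, 8, 0, 6, 9, 5, 10, 13, 3, 14, 15, 17, 16, 1]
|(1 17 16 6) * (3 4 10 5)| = |(1 17 16 6)(3 4 10 5)| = 4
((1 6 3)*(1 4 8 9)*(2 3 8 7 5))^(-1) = (1 9 8 6)(2 5 7 4 3)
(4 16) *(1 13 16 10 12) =[0, 13, 2, 3, 10, 5, 6, 7, 8, 9, 12, 11, 1, 16, 14, 15, 4] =(1 13 16 4 10 12)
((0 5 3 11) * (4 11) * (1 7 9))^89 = (0 11 4 3 5)(1 9 7)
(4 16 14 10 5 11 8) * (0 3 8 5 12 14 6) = (0 3 8 4 16 6)(5 11)(10 12 14) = [3, 1, 2, 8, 16, 11, 0, 7, 4, 9, 12, 5, 14, 13, 10, 15, 6]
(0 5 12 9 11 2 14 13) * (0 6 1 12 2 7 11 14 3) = [5, 12, 3, 0, 4, 2, 1, 11, 8, 14, 10, 7, 9, 6, 13] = (0 5 2 3)(1 12 9 14 13 6)(7 11)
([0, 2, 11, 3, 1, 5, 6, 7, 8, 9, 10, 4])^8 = [0, 1, 2, 3, 4, 5, 6, 7, 8, 9, 10, 11]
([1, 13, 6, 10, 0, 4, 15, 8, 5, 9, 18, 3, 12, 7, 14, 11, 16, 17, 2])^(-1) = (0 4 5 8 7 13 1)(2 18 10 3 11 15 6)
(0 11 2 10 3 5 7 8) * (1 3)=(0 11 2 10 1 3 5 7 8)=[11, 3, 10, 5, 4, 7, 6, 8, 0, 9, 1, 2]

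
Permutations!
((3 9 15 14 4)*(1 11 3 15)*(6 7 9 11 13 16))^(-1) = ((1 13 16 6 7 9)(3 11)(4 15 14))^(-1) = (1 9 7 6 16 13)(3 11)(4 14 15)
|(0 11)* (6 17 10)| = 6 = |(0 11)(6 17 10)|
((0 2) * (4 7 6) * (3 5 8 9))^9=(0 2)(3 5 8 9)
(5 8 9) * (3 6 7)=(3 6 7)(5 8 9)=[0, 1, 2, 6, 4, 8, 7, 3, 9, 5]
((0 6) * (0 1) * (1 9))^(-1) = ((0 6 9 1))^(-1) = (0 1 9 6)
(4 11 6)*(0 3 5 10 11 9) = (0 3 5 10 11 6 4 9) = [3, 1, 2, 5, 9, 10, 4, 7, 8, 0, 11, 6]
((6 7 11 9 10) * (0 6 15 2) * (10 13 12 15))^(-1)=(0 2 15 12 13 9 11 7 6)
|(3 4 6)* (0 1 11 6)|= |(0 1 11 6 3 4)|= 6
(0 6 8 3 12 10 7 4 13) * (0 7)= [6, 1, 2, 12, 13, 5, 8, 4, 3, 9, 0, 11, 10, 7]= (0 6 8 3 12 10)(4 13 7)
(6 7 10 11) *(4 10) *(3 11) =(3 11 6 7 4 10) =[0, 1, 2, 11, 10, 5, 7, 4, 8, 9, 3, 6]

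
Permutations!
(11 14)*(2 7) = [0, 1, 7, 3, 4, 5, 6, 2, 8, 9, 10, 14, 12, 13, 11] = (2 7)(11 14)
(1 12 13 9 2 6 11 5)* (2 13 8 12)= (1 2 6 11 5)(8 12)(9 13)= [0, 2, 6, 3, 4, 1, 11, 7, 12, 13, 10, 5, 8, 9]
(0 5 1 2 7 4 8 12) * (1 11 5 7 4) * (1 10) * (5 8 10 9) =(0 7 9 5 11 8 12)(1 2 4 10) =[7, 2, 4, 3, 10, 11, 6, 9, 12, 5, 1, 8, 0]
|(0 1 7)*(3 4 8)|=|(0 1 7)(3 4 8)|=3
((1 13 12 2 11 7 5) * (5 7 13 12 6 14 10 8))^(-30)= (14)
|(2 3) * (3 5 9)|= 4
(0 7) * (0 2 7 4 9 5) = (0 4 9 5)(2 7) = [4, 1, 7, 3, 9, 0, 6, 2, 8, 5]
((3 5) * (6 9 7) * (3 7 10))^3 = (3 6)(5 9)(7 10)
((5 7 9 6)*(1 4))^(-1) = ((1 4)(5 7 9 6))^(-1) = (1 4)(5 6 9 7)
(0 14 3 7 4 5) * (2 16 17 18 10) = [14, 1, 16, 7, 5, 0, 6, 4, 8, 9, 2, 11, 12, 13, 3, 15, 17, 18, 10] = (0 14 3 7 4 5)(2 16 17 18 10)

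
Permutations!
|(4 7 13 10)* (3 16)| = 4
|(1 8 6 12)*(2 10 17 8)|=|(1 2 10 17 8 6 12)|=7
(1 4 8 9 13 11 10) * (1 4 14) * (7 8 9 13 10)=(1 14)(4 9 10)(7 8 13 11)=[0, 14, 2, 3, 9, 5, 6, 8, 13, 10, 4, 7, 12, 11, 1]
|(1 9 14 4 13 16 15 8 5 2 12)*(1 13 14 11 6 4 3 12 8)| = 33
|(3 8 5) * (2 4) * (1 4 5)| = 6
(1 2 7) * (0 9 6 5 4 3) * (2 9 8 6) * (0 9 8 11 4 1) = (0 11 4 3 9 2 7)(1 8 6 5) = [11, 8, 7, 9, 3, 1, 5, 0, 6, 2, 10, 4]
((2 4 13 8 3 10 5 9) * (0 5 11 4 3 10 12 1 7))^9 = (0 5 9 2 3 12 1 7)(4 11 10 8 13)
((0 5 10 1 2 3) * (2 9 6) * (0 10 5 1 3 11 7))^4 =(0 2 1 11 9 7 6)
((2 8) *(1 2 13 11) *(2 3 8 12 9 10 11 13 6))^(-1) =((13)(1 3 8 6 2 12 9 10 11))^(-1) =(13)(1 11 10 9 12 2 6 8 3)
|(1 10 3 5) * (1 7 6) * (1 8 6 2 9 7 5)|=6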